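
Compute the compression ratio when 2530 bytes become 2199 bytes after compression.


Ratio = original / compressed = 2530 / 2199 = 1.1505

1.1505


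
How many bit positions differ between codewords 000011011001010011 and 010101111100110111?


Count differing positions: . ^ . ^ ^ . ^ . . ^ . ^ ^ . . ^ . . = 8 differences

8


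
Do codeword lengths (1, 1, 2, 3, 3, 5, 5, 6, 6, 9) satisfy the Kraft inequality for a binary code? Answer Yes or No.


Kraft sum = sum(2^(-l_i)) = 1.5957, need <= 1. Result: violated (a binary prefix-free code with these lengths cannot exist)

No


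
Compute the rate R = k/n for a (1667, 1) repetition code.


Rate = k/n = 1/1667

1/1667


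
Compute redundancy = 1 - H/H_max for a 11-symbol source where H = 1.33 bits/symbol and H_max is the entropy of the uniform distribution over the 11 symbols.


H_max = log2(K) = log2(11) = 3.4594 bits/symbol. Redundancy = 1 - H/H_max = 1 - 1.33/3.4594 = 1 - 0.3845 = 0.6155

0.6155


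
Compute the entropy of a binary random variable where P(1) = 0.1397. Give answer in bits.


H = -p*log2(p) - (1-p)*log2(1-p). -0.1397*log2(0.1397) = 0.396692; -0.8603*log2(0.8603) = 0.186761. H = 0.396692 + 0.186761 = 0.5835

0.5835 bits


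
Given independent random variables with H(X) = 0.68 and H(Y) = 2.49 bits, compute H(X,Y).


For independent variables, H(X,Y) = H(X) + H(Y) = 0.68 + 2.49 = 3.17

3.17 bits


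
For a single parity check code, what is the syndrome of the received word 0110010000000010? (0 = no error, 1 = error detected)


Syndrome = XOR of all bits = 0 XOR 1 XOR 1 XOR 0 XOR 0 XOR 1 XOR 0 XOR 0 XOR 0 XOR 0 XOR 0 XOR 0 XOR 0 XOR 0 XOR 1 XOR 0 = 0

0


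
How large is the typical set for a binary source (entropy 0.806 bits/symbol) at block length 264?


log2|A_typical| = nH = 264 * 0.806 = 212.784, so |A_typical| ~ 2^212.784 = 1.133e+64

1.133e+64


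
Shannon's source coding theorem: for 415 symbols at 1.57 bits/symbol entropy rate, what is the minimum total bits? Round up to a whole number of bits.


Minimum bits >= n * H = 415 * 1.57 = 651.55, rounded up to a whole number of bits = 652

652 bits


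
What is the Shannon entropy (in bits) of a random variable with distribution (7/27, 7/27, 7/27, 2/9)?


H = -sum(p_i * log2(p_i)). Terms: -(7/27)*log2(7/27) = 0.504916; -(7/27)*log2(7/27) = 0.504916; -(7/27)*log2(7/27) = 0.504916; -(2/9)*log2(2/9) = 0.482206. H = 0.504916 + 0.504916 + 0.504916 + 0.482206 = 1.997

1.997 bits


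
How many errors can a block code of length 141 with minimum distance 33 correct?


Correction capability = floor((d-1)/2) = floor((33-1)/2) = 16

16 errors


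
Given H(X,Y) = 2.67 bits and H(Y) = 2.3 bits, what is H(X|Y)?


H(X|Y) = H(X,Y) - H(Y) = 2.67 - 2.3 = 0.37

0.37 bits


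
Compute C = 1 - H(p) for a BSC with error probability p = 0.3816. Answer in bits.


H(p) = -p*log2(p) - (1-p)*log2(1-p) = -0.3816*log2(0.3816) - 0.6184*log2(0.6184) = 0.530373 + 0.428791 = 0.9592. C = 1 - H(p) = 1 - 0.9592 = 0.0408

0.0408 bits


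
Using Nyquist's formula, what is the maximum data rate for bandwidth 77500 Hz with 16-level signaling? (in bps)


Rate = 2 * B * log2(M) = 2 * 77500 * 4.0 = 620000.0

620000.0 bps


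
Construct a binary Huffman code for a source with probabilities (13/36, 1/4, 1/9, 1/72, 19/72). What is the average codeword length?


Huffman construction (repeatedly merge the two least-probable nodes; each merge adds 1 bit to every symbol beneath it): 1/72 + 1/9 = 1/8; 1/8 + 1/4 = 3/8; 19/72 + 13/36 = 5/8; 3/8 + 5/8 = 1. Resulting codeword lengths (in the order the probabilities were given): (2, 2, 3, 3, 2). L_avg = sum(p_i * l_i) = 13/36*2 + 1/4*2 + 1/9*3 + 1/72*3 + 19/72*2 = 17/8 = 2.125

2.125 bits


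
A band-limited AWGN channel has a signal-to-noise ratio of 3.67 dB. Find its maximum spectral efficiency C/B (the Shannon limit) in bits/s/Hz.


SNR_linear = 10^(3.67/10) = 2.3281; C/B = log2(1 + SNR_linear) = log2(1 + 2.3281) = 1.7347

1.7347 bits/s/Hz


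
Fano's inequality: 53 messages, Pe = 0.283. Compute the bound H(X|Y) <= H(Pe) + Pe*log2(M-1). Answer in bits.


H(Pe) = -Pe*log2(Pe) - (1-Pe)*log2(1-Pe) = -0.283*log2(0.283) - 0.717*log2(0.717) = 0.515379 + 0.344128 = 0.8595. Pe*log2(M-1) = 0.283*log2(52) = 1.613224. Bound = H(Pe) + Pe*log2(M-1) = 0.515379 + 0.344128 + 1.613224 = 2.4727

2.4727 bits


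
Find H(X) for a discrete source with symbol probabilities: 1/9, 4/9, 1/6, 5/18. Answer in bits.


H = -sum(p_i * log2(p_i)). Terms: -(1/9)*log2(1/9) = 0.352214; -(4/9)*log2(4/9) = 0.519967; -(1/6)*log2(1/6) = 0.430827; -(5/18)*log2(5/18) = 0.513332. H = 0.352214 + 0.519967 + 0.430827 + 0.513332 = 1.8163

1.8163 bits


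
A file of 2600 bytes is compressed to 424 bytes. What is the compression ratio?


Ratio = original / compressed = 2600 / 424 = 6.1321

6.1321


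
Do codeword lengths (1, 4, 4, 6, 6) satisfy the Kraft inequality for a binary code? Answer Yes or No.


Kraft sum = sum(2^(-l_i)) = 0.6562, need <= 1. Result: satisfied (a binary prefix-free code with these lengths exists)

Yes


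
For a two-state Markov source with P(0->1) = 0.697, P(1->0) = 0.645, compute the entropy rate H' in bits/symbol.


Stationary distribution: pi_0 = p10/(p01+p10) = 0.4806, pi_1 = 0.5194. Entropy rate H' = pi_0*H(p01) + pi_1*H(p10) = 0.4806*0.8849 + 0.5194*0.9385 = 0.9127

0.9127 bits/symbol


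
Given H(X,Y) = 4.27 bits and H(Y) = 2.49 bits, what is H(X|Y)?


H(X|Y) = H(X,Y) - H(Y) = 4.27 - 2.49 = 1.78

1.78 bits


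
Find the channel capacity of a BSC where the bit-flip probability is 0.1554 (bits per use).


H(p) = -p*log2(p) - (1-p)*log2(1-p) = -0.1554*log2(0.1554) - 0.8446*log2(0.8446) = 0.417395 + 0.205795 = 0.6232. C = 1 - H(p) = 1 - 0.6232 = 0.3768

0.3768 bits


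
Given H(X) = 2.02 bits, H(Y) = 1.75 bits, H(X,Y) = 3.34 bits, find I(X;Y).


I(X;Y) = H(X) + H(Y) - H(X,Y) = 2.02 + 1.75 - 3.34 = 0.43

0.43 bits


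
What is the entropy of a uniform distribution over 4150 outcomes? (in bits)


H = log2(n) = log2(4150) = 12.0189

12.0189 bits


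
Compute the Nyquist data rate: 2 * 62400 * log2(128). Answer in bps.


Rate = 2 * B * log2(M) = 2 * 62400 * 7.0 = 873600.0

873600.0 bps


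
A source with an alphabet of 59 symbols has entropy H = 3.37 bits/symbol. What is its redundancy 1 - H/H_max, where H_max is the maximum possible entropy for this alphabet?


H_max = log2(K) = log2(59) = 5.8826 bits/symbol. Redundancy = 1 - H/H_max = 1 - 3.37/5.8826 = 1 - 0.5729 = 0.4271

0.4271


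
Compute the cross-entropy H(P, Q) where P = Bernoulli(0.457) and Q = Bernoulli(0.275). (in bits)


H(P,Q) = -p*log2(q) - (1-p)*log2(1-q). -0.457*log2(0.275) = 0.851161; -0.543*log2(0.725) = 0.251923. H(P,Q) = 0.851161 + 0.251923 = 1.1031

1.1031 bits


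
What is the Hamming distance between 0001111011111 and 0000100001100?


Count differing positions: . . . ^ . ^ ^ . ^ . . ^ ^ = 6 differences

6


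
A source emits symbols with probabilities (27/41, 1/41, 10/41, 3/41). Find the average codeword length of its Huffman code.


Huffman construction (repeatedly merge the two least-probable nodes; each merge adds 1 bit to every symbol beneath it): 1/41 + 3/41 = 4/41; 4/41 + 10/41 = 14/41; 14/41 + 27/41 = 1. Resulting codeword lengths (in the order the probabilities were given): (1, 3, 2, 3). L_avg = sum(p_i * l_i) = 27/41*1 + 1/41*3 + 10/41*2 + 3/41*3 = 59/41 = 1.439

1.439 bits


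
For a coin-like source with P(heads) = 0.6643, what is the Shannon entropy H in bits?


H = -p*log2(p) - (1-p)*log2(1-p). -0.6643*log2(0.6643) = 0.391999; -0.3357*log2(0.3357) = 0.528645. H = 0.391999 + 0.528645 = 0.9206

0.9206 bits


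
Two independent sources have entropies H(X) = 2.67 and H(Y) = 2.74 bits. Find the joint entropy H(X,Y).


For independent variables, H(X,Y) = H(X) + H(Y) = 2.67 + 2.74 = 5.41

5.41 bits


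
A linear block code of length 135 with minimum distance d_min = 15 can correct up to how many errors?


Correction capability = floor((d-1)/2) = floor((15-1)/2) = 7

7 errors


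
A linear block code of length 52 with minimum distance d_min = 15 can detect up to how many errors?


Detection capability = d_min - 1 = 15 - 1 = 14

14 errors


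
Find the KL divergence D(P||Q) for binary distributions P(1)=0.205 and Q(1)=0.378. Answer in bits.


KL = p*log2(p/q) + (1-p)*log2((1-p)/(1-q)) = 0.205*log2(0.205/0.378) + 0.795*log2(0.795/0.622) = 0.1005

0.1005 bits


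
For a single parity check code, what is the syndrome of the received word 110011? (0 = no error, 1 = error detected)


Syndrome = XOR of all bits = 1 XOR 1 XOR 0 XOR 0 XOR 1 XOR 1 = 0

0


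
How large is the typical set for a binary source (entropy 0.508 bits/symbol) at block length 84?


log2|A_typical| = nH = 84 * 0.508 = 42.672, so |A_typical| ~ 2^42.672 = 7.007e+12

7.007e+12


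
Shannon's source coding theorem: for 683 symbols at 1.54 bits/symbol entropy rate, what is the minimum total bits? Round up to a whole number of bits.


Minimum bits >= n * H = 683 * 1.54 = 1051.82, rounded up to a whole number of bits = 1052

1052 bits


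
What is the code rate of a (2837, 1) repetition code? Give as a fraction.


Rate = k/n = 1/2837

1/2837


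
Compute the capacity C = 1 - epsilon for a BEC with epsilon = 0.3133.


C = 1 - epsilon = 1 - 0.3133 = 0.6867

0.6867 bits


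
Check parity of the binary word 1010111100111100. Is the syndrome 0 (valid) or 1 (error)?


Syndrome = XOR of all bits = 1 XOR 0 XOR 1 XOR 0 XOR 1 XOR 1 XOR 1 XOR 1 XOR 0 XOR 0 XOR 1 XOR 1 XOR 1 XOR 1 XOR 0 XOR 0 = 0

0


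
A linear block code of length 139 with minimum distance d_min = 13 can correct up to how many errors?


Correction capability = floor((d-1)/2) = floor((13-1)/2) = 6

6 errors


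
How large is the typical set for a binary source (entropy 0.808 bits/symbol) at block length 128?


log2|A_typical| = nH = 128 * 0.808 = 103.424, so |A_typical| ~ 2^103.424 = 1.361e+31

1.361e+31


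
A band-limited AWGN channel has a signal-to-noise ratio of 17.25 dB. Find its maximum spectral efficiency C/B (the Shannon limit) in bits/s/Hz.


SNR_linear = 10^(17.25/10) = 53.0884; C/B = log2(1 + SNR_linear) = log2(1 + 53.0884) = 5.7572

5.7572 bits/s/Hz


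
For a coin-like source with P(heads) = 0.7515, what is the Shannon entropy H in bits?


H = -p*log2(p) - (1-p)*log2(1-p). -0.7515*log2(0.7515) = 0.309734; -0.2485*log2(0.2485) = 0.499158. H = 0.309734 + 0.499158 = 0.8089

0.8089 bits


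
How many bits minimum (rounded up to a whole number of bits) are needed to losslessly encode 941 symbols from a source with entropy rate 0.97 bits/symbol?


Minimum bits >= n * H = 941 * 0.97 = 912.77, rounded up to a whole number of bits = 913

913 bits


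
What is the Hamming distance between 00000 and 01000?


Count differing positions: . ^ . . . = 1 differences

1


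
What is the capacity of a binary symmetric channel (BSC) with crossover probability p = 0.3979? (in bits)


H(p) = -p*log2(p) - (1-p)*log2(1-p) = -0.3979*log2(0.3979) - 0.6021*log2(0.6021) = 0.529017 + 0.440692 = 0.9697. C = 1 - H(p) = 1 - 0.9697 = 0.0303

0.0303 bits


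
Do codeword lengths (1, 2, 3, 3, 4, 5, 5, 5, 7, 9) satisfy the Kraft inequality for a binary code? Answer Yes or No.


Kraft sum = sum(2^(-l_i)) = 1.166, need <= 1. Result: violated (a binary prefix-free code with these lengths cannot exist)

No


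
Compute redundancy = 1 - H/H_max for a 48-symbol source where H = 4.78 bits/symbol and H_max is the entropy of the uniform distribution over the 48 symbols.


H_max = log2(K) = log2(48) = 5.585 bits/symbol. Redundancy = 1 - H/H_max = 1 - 4.78/5.585 = 1 - 0.8559 = 0.1441

0.1441


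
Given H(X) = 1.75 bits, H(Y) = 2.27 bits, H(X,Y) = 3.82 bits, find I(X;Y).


I(X;Y) = H(X) + H(Y) - H(X,Y) = 1.75 + 2.27 - 3.82 = 0.2

0.2 bits


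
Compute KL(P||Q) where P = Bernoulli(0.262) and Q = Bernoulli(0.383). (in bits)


KL = p*log2(p/q) + (1-p)*log2((1-p)/(1-q)) = 0.262*log2(0.262/0.383) + 0.738*log2(0.738/0.617) = 0.0471

0.0471 bits


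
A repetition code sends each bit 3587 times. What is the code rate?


Rate = k/n = 1/3587

1/3587


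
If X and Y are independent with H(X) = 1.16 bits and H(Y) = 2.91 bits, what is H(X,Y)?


For independent variables, H(X,Y) = H(X) + H(Y) = 1.16 + 2.91 = 4.07

4.07 bits


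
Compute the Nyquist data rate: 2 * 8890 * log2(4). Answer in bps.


Rate = 2 * B * log2(M) = 2 * 8890 * 2.0 = 35560.0

35560.0 bps


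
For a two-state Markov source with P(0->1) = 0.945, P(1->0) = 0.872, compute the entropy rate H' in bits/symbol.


Stationary distribution: pi_0 = p10/(p01+p10) = 0.4799, pi_1 = 0.5201. Entropy rate H' = pi_0*H(p01) + pi_1*H(p10) = 0.4799*0.3073 + 0.5201*0.5519 = 0.4345

0.4345 bits/symbol


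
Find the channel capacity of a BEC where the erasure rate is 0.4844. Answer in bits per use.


C = 1 - epsilon = 1 - 0.4844 = 0.5156

0.5156 bits


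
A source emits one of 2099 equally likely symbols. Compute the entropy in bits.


H = log2(n) = log2(2099) = 11.0355

11.0355 bits


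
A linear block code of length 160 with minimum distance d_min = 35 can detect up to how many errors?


Detection capability = d_min - 1 = 35 - 1 = 34

34 errors


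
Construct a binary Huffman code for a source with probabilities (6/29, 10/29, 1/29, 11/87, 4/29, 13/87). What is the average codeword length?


Huffman construction (repeatedly merge the two least-probable nodes; each merge adds 1 bit to every symbol beneath it): 1/29 + 11/87 = 14/87; 4/29 + 13/87 = 25/87; 14/87 + 6/29 = 32/87; 25/87 + 10/29 = 55/87; 32/87 + 55/87 = 1. Resulting codeword lengths (in the order the probabilities were given): (2, 2, 3, 3, 3, 3). L_avg = sum(p_i * l_i) = 6/29*2 + 10/29*2 + 1/29*3 + 11/87*3 + 4/29*3 + 13/87*3 = 71/29 = 2.4483

2.4483 bits


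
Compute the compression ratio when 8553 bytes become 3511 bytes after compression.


Ratio = original / compressed = 8553 / 3511 = 2.4361

2.4361


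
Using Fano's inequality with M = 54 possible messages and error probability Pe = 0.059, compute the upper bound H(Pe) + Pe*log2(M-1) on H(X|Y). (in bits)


H(Pe) = -Pe*log2(Pe) - (1-Pe)*log2(1-Pe) = -0.059*log2(0.059) - 0.941*log2(0.941) = 0.240905 + 0.082557 = 0.3235. Pe*log2(M-1) = 0.059*log2(53) = 0.337947. Bound = H(Pe) + Pe*log2(M-1) = 0.240905 + 0.082557 + 0.337947 = 0.6614

0.6614 bits


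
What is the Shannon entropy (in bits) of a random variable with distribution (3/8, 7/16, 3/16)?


H = -sum(p_i * log2(p_i)). Terms: -(3/8)*log2(3/8) = 0.530639; -(7/16)*log2(7/16) = 0.521782; -(3/16)*log2(3/16) = 0.452820. H = 0.530639 + 0.521782 + 0.452820 = 1.5052

1.5052 bits


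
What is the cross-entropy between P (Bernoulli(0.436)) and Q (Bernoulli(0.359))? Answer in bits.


H(P,Q) = -p*log2(q) - (1-p)*log2(1-q). -0.436*log2(0.359) = 0.644384; -0.564*log2(0.641) = 0.361865. H(P,Q) = 0.644384 + 0.361865 = 1.0062

1.0062 bits


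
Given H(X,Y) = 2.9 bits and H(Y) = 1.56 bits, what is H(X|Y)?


H(X|Y) = H(X,Y) - H(Y) = 2.9 - 1.56 = 1.34

1.34 bits


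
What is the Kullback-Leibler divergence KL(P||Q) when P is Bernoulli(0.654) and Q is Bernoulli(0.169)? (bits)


KL = p*log2(p/q) + (1-p)*log2((1-p)/(1-q)) = 0.654*log2(0.654/0.169) + 0.346*log2(0.346/0.831) = 0.8394

0.8394 bits


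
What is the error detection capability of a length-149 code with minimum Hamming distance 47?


Detection capability = d_min - 1 = 47 - 1 = 46

46 errors


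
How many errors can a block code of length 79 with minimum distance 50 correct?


Correction capability = floor((d-1)/2) = floor((50-1)/2) = 24

24 errors


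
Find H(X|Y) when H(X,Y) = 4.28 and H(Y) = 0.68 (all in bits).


H(X|Y) = H(X,Y) - H(Y) = 4.28 - 0.68 = 3.6

3.6 bits


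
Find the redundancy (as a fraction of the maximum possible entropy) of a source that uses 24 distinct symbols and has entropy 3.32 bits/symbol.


H_max = log2(K) = log2(24) = 4.585 bits/symbol. Redundancy = 1 - H/H_max = 1 - 3.32/4.585 = 1 - 0.7241 = 0.2759

0.2759


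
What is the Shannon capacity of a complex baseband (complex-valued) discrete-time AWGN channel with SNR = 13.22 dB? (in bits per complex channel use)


SNR_linear = 10^(13.22/10) = 20.9894; C = log2(1 + SNR_linear) = log2(1 + 20.9894) = 4.4587

4.4587 bits/channel use


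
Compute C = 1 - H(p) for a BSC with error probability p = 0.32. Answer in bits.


H(p) = -p*log2(p) - (1-p)*log2(1-p) = -0.32*log2(0.32) - 0.68*log2(0.68) = 0.526034 + 0.378347 = 0.9044. C = 1 - H(p) = 1 - 0.9044 = 0.0956

0.0956 bits


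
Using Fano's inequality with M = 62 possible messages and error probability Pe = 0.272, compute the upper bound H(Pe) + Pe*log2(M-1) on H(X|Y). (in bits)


H(Pe) = -Pe*log2(Pe) - (1-Pe)*log2(1-Pe) = -0.272*log2(0.272) - 0.728*log2(0.728) = 0.510903 + 0.333416 = 0.8443. Pe*log2(M-1) = 0.272*log2(61) = 1.613161. Bound = H(Pe) + Pe*log2(M-1) = 0.510903 + 0.333416 + 1.613161 = 2.4575

2.4575 bits


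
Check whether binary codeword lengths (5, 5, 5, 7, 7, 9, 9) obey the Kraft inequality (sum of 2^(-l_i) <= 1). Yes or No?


Kraft sum = sum(2^(-l_i)) = 0.1133, need <= 1. Result: satisfied (a binary prefix-free code with these lengths exists)

Yes


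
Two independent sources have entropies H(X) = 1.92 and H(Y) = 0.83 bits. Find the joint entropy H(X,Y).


For independent variables, H(X,Y) = H(X) + H(Y) = 1.92 + 0.83 = 2.75

2.75 bits


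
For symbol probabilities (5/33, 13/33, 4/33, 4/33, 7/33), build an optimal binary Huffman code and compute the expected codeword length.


Huffman construction (repeatedly merge the two least-probable nodes; each merge adds 1 bit to every symbol beneath it): 4/33 + 4/33 = 8/33; 5/33 + 7/33 = 4/11; 8/33 + 4/11 = 20/33; 13/33 + 20/33 = 1. Resulting codeword lengths (in the order the probabilities were given): (3, 1, 3, 3, 3). L_avg = sum(p_i * l_i) = 5/33*3 + 13/33*1 + 4/33*3 + 4/33*3 + 7/33*3 = 73/33 = 2.2121

2.2121 bits


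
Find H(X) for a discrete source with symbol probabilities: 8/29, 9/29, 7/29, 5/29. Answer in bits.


H = -sum(p_i * log2(p_i)). Terms: -(8/29)*log2(8/29) = 0.512546; -(9/29)*log2(9/29) = 0.523879; -(7/29)*log2(7/29) = 0.494979; -(5/29)*log2(5/29) = 0.437251. H = 0.512546 + 0.523879 + 0.494979 + 0.437251 = 1.9687

1.9687 bits


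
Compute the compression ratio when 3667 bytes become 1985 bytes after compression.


Ratio = original / compressed = 3667 / 1985 = 1.8474

1.8474


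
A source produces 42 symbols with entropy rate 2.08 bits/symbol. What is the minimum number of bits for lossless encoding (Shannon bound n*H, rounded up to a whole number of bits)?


Minimum bits >= n * H = 42 * 2.08 = 87.36, rounded up to a whole number of bits = 88

88 bits


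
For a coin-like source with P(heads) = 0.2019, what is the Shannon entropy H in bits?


H = -p*log2(p) - (1-p)*log2(1-p). -0.2019*log2(0.2019) = 0.466043; -0.7981*log2(0.7981) = 0.259669. H = 0.466043 + 0.259669 = 0.7257

0.7257 bits


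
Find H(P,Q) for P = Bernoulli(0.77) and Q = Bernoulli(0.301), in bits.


H(P,Q) = -p*log2(q) - (1-p)*log2(1-q). -0.77*log2(0.301) = 1.333767; -0.23*log2(0.699) = 0.118826. H(P,Q) = 1.333767 + 0.118826 = 1.4526

1.4526 bits


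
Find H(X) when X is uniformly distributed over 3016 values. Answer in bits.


H = log2(n) = log2(3016) = 11.5584

11.5584 bits


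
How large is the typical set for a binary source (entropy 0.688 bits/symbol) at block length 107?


log2|A_typical| = nH = 107 * 0.688 = 73.616, so |A_typical| ~ 2^73.616 = 1.448e+22

1.448e+22


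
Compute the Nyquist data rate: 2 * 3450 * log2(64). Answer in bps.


Rate = 2 * B * log2(M) = 2 * 3450 * 6.0 = 41400.0

41400.0 bps


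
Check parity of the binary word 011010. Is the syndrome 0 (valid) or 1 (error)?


Syndrome = XOR of all bits = 0 XOR 1 XOR 1 XOR 0 XOR 1 XOR 0 = 1

1


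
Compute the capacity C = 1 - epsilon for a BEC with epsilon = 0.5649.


C = 1 - epsilon = 1 - 0.5649 = 0.4351

0.4351 bits


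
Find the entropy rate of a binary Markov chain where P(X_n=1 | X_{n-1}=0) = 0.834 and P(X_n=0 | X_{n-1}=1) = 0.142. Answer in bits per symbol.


Stationary distribution: pi_0 = p10/(p01+p10) = 0.1455, pi_1 = 0.8545. Entropy rate H' = pi_0*H(p01) + pi_1*H(p10) = 0.1455*0.6485 + 0.8545*0.5895 = 0.598

0.598 bits/symbol


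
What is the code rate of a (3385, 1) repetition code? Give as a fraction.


Rate = k/n = 1/3385

1/3385


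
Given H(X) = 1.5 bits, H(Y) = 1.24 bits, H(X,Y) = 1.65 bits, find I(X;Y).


I(X;Y) = H(X) + H(Y) - H(X,Y) = 1.5 + 1.24 - 1.65 = 1.09

1.09 bits


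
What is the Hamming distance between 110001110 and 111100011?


Count differing positions: . . ^ ^ . ^ ^ . ^ = 5 differences

5


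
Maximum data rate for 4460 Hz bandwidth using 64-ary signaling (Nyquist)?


Rate = 2 * B * log2(M) = 2 * 4460 * 6.0 = 53520.0

53520.0 bps


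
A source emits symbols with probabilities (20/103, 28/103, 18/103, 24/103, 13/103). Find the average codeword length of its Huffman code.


Huffman construction (repeatedly merge the two least-probable nodes; each merge adds 1 bit to every symbol beneath it): 13/103 + 18/103 = 31/103; 20/103 + 24/103 = 44/103; 28/103 + 31/103 = 59/103; 44/103 + 59/103 = 1. Resulting codeword lengths (in the order the probabilities were given): (2, 2, 3, 2, 3). L_avg = sum(p_i * l_i) = 20/103*2 + 28/103*2 + 18/103*3 + 24/103*2 + 13/103*3 = 237/103 = 2.301

2.301 bits


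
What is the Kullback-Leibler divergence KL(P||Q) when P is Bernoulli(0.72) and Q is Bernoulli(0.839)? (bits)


KL = p*log2(p/q) + (1-p)*log2((1-p)/(1-q)) = 0.72*log2(0.72/0.839) + 0.28*log2(0.28/0.161) = 0.0647

0.0647 bits


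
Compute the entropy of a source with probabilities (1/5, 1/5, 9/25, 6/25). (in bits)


H = -sum(p_i * log2(p_i)). Terms: -(1/5)*log2(1/5) = 0.464386; -(1/5)*log2(1/5) = 0.464386; -(9/25)*log2(9/25) = 0.530615; -(6/25)*log2(6/25) = 0.494134. H = 0.464386 + 0.464386 + 0.530615 + 0.494134 = 1.9535

1.9535 bits


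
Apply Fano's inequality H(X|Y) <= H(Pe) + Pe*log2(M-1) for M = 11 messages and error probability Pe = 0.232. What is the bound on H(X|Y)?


H(Pe) = -Pe*log2(Pe) - (1-Pe)*log2(1-Pe) = -0.232*log2(0.232) - 0.768*log2(0.768) = 0.489010 + 0.292471 = 0.7815. Pe*log2(M-1) = 0.232*log2(10) = 0.770687. Bound = H(Pe) + Pe*log2(M-1) = 0.489010 + 0.292471 + 0.770687 = 1.5522

1.5522 bits


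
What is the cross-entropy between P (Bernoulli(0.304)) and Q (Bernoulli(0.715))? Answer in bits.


H(P,Q) = -p*log2(q) - (1-p)*log2(1-q). -0.304*log2(0.715) = 0.147131; -0.696*log2(0.285) = 1.260432. H(P,Q) = 0.147131 + 1.260432 = 1.4076

1.4076 bits


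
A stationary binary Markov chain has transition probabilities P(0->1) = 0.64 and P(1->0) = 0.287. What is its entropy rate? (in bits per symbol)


Stationary distribution: pi_0 = p10/(p01+p10) = 0.3096, pi_1 = 0.6904. Entropy rate H' = pi_0*H(p01) + pi_1*H(p10) = 0.3096*0.9427 + 0.6904*0.8648 = 0.8889

0.8889 bits/symbol


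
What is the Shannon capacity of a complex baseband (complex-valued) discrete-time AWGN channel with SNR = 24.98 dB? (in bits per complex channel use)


SNR_linear = 10^(24.98/10) = 314.7748; C = log2(1 + SNR_linear) = log2(1 + 314.7748) = 8.3028

8.3028 bits/channel use


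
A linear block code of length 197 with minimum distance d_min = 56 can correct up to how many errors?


Correction capability = floor((d-1)/2) = floor((56-1)/2) = 27

27 errors


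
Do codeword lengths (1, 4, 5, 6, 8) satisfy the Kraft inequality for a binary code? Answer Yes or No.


Kraft sum = sum(2^(-l_i)) = 0.6133, need <= 1. Result: satisfied (a binary prefix-free code with these lengths exists)

Yes


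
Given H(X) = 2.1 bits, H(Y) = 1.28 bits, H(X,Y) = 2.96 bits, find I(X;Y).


I(X;Y) = H(X) + H(Y) - H(X,Y) = 2.1 + 1.28 - 2.96 = 0.42

0.42 bits


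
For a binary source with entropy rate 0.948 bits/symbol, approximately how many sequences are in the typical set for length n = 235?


log2|A_typical| = nH = 235 * 0.948 = 222.78, so |A_typical| ~ 2^222.78 = 1.157e+67

1.157e+67


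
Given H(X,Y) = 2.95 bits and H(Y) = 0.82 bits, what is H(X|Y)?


H(X|Y) = H(X,Y) - H(Y) = 2.95 - 0.82 = 2.13

2.13 bits


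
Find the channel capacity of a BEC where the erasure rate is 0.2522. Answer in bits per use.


C = 1 - epsilon = 1 - 0.2522 = 0.7478

0.7478 bits


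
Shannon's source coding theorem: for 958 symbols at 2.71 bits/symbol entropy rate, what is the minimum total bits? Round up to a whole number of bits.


Minimum bits >= n * H = 958 * 2.71 = 2596.18, rounded up to a whole number of bits = 2597

2597 bits


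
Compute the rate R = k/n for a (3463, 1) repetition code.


Rate = k/n = 1/3463

1/3463


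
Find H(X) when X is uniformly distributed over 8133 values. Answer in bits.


H = log2(n) = log2(8133) = 12.9896

12.9896 bits


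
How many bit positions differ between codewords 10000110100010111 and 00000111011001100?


Count differing positions: ^ . . . . . . ^ ^ ^ ^ . ^ ^ . ^ ^ = 9 differences

9


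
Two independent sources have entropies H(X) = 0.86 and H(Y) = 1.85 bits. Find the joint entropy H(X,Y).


For independent variables, H(X,Y) = H(X) + H(Y) = 0.86 + 1.85 = 2.71

2.71 bits


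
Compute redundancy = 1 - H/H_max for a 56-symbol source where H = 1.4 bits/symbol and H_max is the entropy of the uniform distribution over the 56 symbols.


H_max = log2(K) = log2(56) = 5.8074 bits/symbol. Redundancy = 1 - H/H_max = 1 - 1.4/5.8074 = 1 - 0.2411 = 0.7589

0.7589


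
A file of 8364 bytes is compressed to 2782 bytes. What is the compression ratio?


Ratio = original / compressed = 8364 / 2782 = 3.0065

3.0065


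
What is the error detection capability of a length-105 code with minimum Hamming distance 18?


Detection capability = d_min - 1 = 18 - 1 = 17

17 errors


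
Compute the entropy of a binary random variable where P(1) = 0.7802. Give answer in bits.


H = -p*log2(p) - (1-p)*log2(1-p). -0.7802*log2(0.7802) = 0.279377; -0.2198*log2(0.2198) = 0.480425. H = 0.279377 + 0.480425 = 0.7598

0.7598 bits


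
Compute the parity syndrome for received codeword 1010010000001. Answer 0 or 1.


Syndrome = XOR of all bits = 1 XOR 0 XOR 1 XOR 0 XOR 0 XOR 1 XOR 0 XOR 0 XOR 0 XOR 0 XOR 0 XOR 0 XOR 1 = 0

0


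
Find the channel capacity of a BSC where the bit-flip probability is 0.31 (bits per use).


H(p) = -p*log2(p) - (1-p)*log2(1-p) = -0.31*log2(0.31) - 0.69*log2(0.69) = 0.523795 + 0.369379 = 0.8932. C = 1 - H(p) = 1 - 0.8932 = 0.1068

0.1068 bits


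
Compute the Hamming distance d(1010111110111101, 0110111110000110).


Count differing positions: ^ ^ . . . . . . . . ^ ^ ^ . ^ ^ = 7 differences

7


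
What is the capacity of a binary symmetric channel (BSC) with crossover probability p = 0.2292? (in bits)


H(p) = -p*log2(p) - (1-p)*log2(1-p) = -0.2292*log2(0.2292) - 0.7708*log2(0.7708) = 0.487124 + 0.289491 = 0.7766. C = 1 - H(p) = 1 - 0.7766 = 0.2234

0.2234 bits


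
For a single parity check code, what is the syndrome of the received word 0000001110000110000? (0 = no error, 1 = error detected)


Syndrome = XOR of all bits = 0 XOR 0 XOR 0 XOR 0 XOR 0 XOR 0 XOR 1 XOR 1 XOR 1 XOR 0 XOR 0 XOR 0 XOR 0 XOR 1 XOR 1 XOR 0 XOR 0 XOR 0 XOR 0 = 1

1


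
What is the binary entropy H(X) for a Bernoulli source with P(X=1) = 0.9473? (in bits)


H = -p*log2(p) - (1-p)*log2(1-p). -0.9473*log2(0.9473) = 0.073990; -0.0527*log2(0.0527) = 0.223767. H = 0.073990 + 0.223767 = 0.2978

0.2978 bits


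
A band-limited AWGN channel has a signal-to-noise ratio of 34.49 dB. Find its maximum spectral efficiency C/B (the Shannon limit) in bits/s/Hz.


SNR_linear = 10^(34.49/10) = 2811.9008; C/B = log2(1 + SNR_linear) = log2(1 + 2811.9008) = 11.4578

11.4578 bits/s/Hz


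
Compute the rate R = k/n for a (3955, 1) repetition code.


Rate = k/n = 1/3955

1/3955


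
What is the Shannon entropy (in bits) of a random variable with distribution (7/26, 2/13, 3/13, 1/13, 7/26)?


H = -sum(p_i * log2(p_i)). Terms: -(7/26)*log2(7/26) = 0.509677; -(2/13)*log2(2/13) = 0.415452; -(3/13)*log2(3/13) = 0.488187; -(1/13)*log2(1/13) = 0.284649; -(7/26)*log2(7/26) = 0.509677. H = 0.509677 + 0.415452 + 0.488187 + 0.284649 + 0.509677 = 2.2076

2.2076 bits


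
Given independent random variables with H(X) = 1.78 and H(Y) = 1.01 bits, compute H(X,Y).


For independent variables, H(X,Y) = H(X) + H(Y) = 1.78 + 1.01 = 2.79

2.79 bits


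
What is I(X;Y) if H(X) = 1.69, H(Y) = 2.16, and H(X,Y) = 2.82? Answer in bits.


I(X;Y) = H(X) + H(Y) - H(X,Y) = 1.69 + 2.16 - 2.82 = 1.03

1.03 bits


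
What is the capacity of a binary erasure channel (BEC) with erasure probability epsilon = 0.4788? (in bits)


C = 1 - epsilon = 1 - 0.4788 = 0.5212

0.5212 bits


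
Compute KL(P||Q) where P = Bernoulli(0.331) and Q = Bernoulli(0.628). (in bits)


KL = p*log2(p/q) + (1-p)*log2((1-p)/(1-q)) = 0.331*log2(0.331/0.628) + 0.669*log2(0.669/0.372) = 0.2606

0.2606 bits


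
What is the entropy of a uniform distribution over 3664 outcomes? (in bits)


H = log2(n) = log2(3664) = 11.8392

11.8392 bits


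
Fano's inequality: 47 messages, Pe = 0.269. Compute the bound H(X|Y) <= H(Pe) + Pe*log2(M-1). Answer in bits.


H(Pe) = -Pe*log2(Pe) - (1-Pe)*log2(1-Pe) = -0.269*log2(0.269) - 0.731*log2(0.731) = 0.509573 + 0.330453 = 0.84. Pe*log2(M-1) = 0.269*log2(46) = 1.485838. Bound = H(Pe) + Pe*log2(M-1) = 0.509573 + 0.330453 + 1.485838 = 2.3259

2.3259 bits


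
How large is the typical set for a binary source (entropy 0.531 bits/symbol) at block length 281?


log2|A_typical| = nH = 281 * 0.531 = 149.211, so |A_typical| ~ 2^149.211 = 8.260e+44

8.260e+44


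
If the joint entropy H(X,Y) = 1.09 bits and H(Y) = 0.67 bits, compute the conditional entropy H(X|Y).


H(X|Y) = H(X,Y) - H(Y) = 1.09 - 0.67 = 0.42

0.42 bits


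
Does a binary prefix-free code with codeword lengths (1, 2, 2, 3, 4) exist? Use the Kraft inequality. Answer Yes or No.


Kraft sum = sum(2^(-l_i)) = 1.1875, need <= 1. Result: violated (a binary prefix-free code with these lengths cannot exist)

No


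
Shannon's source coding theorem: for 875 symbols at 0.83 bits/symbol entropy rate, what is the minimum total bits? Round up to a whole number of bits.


Minimum bits >= n * H = 875 * 0.83 = 726.25, rounded up to a whole number of bits = 727

727 bits


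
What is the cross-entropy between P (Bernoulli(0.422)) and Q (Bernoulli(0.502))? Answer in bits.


H(P,Q) = -p*log2(q) - (1-p)*log2(1-q). -0.422*log2(0.502) = 0.419570; -0.578*log2(0.498) = 0.581342. H(P,Q) = 0.419570 + 0.581342 = 1.0009

1.0009 bits


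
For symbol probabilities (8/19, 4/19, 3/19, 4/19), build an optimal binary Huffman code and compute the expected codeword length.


Huffman construction (repeatedly merge the two least-probable nodes; each merge adds 1 bit to every symbol beneath it): 3/19 + 4/19 = 7/19; 4/19 + 7/19 = 11/19; 8/19 + 11/19 = 1. Resulting codeword lengths (in the order the probabilities were given): (1, 3, 3, 2). L_avg = sum(p_i * l_i) = 8/19*1 + 4/19*3 + 3/19*3 + 4/19*2 = 37/19 = 1.9474

1.9474 bits


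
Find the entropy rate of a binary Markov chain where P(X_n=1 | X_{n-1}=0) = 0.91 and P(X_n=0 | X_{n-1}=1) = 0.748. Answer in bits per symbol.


Stationary distribution: pi_0 = p10/(p01+p10) = 0.4511, pi_1 = 0.5489. Entropy rate H' = pi_0*H(p01) + pi_1*H(p10) = 0.4511*0.4365 + 0.5489*0.8144 = 0.6439

0.6439 bits/symbol


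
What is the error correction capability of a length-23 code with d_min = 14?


Correction capability = floor((d-1)/2) = floor((14-1)/2) = 6

6 errors


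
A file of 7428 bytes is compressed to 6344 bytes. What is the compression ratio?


Ratio = original / compressed = 7428 / 6344 = 1.1709

1.1709


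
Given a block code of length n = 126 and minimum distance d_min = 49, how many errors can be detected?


Detection capability = d_min - 1 = 49 - 1 = 48

48 errors


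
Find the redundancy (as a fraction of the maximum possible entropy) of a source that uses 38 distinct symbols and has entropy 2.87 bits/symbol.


H_max = log2(K) = log2(38) = 5.2479 bits/symbol. Redundancy = 1 - H/H_max = 1 - 2.87/5.2479 = 1 - 0.5469 = 0.4531

0.4531


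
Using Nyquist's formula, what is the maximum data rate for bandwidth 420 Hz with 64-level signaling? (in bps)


Rate = 2 * B * log2(M) = 2 * 420 * 6.0 = 5040.0

5040.0 bps


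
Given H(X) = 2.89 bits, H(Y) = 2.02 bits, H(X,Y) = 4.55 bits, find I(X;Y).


I(X;Y) = H(X) + H(Y) - H(X,Y) = 2.89 + 2.02 - 4.55 = 0.36

0.36 bits


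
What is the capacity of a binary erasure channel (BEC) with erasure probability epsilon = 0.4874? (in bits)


C = 1 - epsilon = 1 - 0.4874 = 0.5126

0.5126 bits


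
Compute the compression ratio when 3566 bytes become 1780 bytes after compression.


Ratio = original / compressed = 3566 / 1780 = 2.0034

2.0034


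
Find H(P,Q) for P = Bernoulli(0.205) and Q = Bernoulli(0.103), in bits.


H(P,Q) = -p*log2(q) - (1-p)*log2(1-q). -0.205*log2(0.103) = 0.672253; -0.795*log2(0.897) = 0.124672. H(P,Q) = 0.672253 + 0.124672 = 0.7969

0.7969 bits


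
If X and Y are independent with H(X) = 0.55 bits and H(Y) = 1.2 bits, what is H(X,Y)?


For independent variables, H(X,Y) = H(X) + H(Y) = 0.55 + 1.2 = 1.75

1.75 bits


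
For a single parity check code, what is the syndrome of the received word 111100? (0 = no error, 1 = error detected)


Syndrome = XOR of all bits = 1 XOR 1 XOR 1 XOR 1 XOR 0 XOR 0 = 0

0


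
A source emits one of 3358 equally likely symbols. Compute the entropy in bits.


H = log2(n) = log2(3358) = 11.7134

11.7134 bits


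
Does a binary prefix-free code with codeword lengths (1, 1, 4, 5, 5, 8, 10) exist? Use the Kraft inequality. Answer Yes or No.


Kraft sum = sum(2^(-l_i)) = 1.1299, need <= 1. Result: violated (a binary prefix-free code with these lengths cannot exist)

No


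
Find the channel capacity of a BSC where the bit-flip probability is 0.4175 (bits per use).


H(p) = -p*log2(p) - (1-p)*log2(1-p) = -0.4175*log2(0.4175) - 0.5825*log2(0.5825) = 0.526113 + 0.454158 = 0.9803. C = 1 - H(p) = 1 - 0.9803 = 0.0197

0.0197 bits


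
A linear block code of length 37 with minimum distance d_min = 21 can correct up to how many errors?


Correction capability = floor((d-1)/2) = floor((21-1)/2) = 10

10 errors


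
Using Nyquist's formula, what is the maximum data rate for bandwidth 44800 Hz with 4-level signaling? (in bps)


Rate = 2 * B * log2(M) = 2 * 44800 * 2.0 = 179200.0

179200.0 bps


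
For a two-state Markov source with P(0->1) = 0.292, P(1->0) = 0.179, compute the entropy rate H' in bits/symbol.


Stationary distribution: pi_0 = p10/(p01+p10) = 0.38, pi_1 = 0.62. Entropy rate H' = pi_0*H(p01) + pi_1*H(p10) = 0.38*0.8713 + 0.62*0.6779 = 0.7514

0.7514 bits/symbol


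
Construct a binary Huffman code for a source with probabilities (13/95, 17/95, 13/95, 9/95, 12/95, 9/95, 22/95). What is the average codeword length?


Huffman construction (repeatedly merge the two least-probable nodes; each merge adds 1 bit to every symbol beneath it): 9/95 + 9/95 = 18/95; 12/95 + 13/95 = 5/19; 13/95 + 17/95 = 6/19; 18/95 + 22/95 = 8/19; 5/19 + 6/19 = 11/19; 8/19 + 11/19 = 1. Resulting codeword lengths (in the order the probabilities were given): (3, 3, 3, 3, 3, 3, 2). L_avg = sum(p_i * l_i) = 13/95*3 + 17/95*3 + 13/95*3 + 9/95*3 + 12/95*3 + 9/95*3 + 22/95*2 = 263/95 = 2.7684

2.7684 bits


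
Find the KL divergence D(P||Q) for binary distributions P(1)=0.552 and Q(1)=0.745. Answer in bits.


KL = p*log2(p/q) + (1-p)*log2((1-p)/(1-q)) = 0.552*log2(0.552/0.745) + 0.448*log2(0.448/0.255) = 0.1254

0.1254 bits


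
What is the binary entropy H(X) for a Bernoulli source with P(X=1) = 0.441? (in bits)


H = -p*log2(p) - (1-p)*log2(1-p). -0.441*log2(0.441) = 0.520887; -0.559*log2(0.559) = 0.469046. H = 0.520887 + 0.469046 = 0.9899

0.9899 bits


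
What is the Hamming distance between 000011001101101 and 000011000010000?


Count differing positions: . . . . . . . . ^ ^ ^ ^ ^ . ^ = 6 differences

6


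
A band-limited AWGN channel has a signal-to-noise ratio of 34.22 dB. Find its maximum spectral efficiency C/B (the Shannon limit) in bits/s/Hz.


SNR_linear = 10^(34.22/10) = 2642.4088; C/B = log2(1 + SNR_linear) = log2(1 + 2642.4088) = 11.3682

11.3682 bits/s/Hz


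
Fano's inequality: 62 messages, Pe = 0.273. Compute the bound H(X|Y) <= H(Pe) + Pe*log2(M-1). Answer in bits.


H(Pe) = -Pe*log2(Pe) - (1-Pe)*log2(1-Pe) = -0.273*log2(0.273) - 0.727*log2(0.727) = 0.511336 + 0.334400 = 0.8457. Pe*log2(M-1) = 0.273*log2(61) = 1.619091. Bound = H(Pe) + Pe*log2(M-1) = 0.511336 + 0.334400 + 1.619091 = 2.4648

2.4648 bits


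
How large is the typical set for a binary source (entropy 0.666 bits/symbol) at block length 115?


log2|A_typical| = nH = 115 * 0.666 = 76.59, so |A_typical| ~ 2^76.59 = 1.137e+23

1.137e+23


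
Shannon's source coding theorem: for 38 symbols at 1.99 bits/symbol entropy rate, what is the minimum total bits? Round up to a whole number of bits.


Minimum bits >= n * H = 38 * 1.99 = 75.62, rounded up to a whole number of bits = 76

76 bits


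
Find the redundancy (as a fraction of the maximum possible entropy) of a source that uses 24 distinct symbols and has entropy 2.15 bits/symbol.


H_max = log2(K) = log2(24) = 4.585 bits/symbol. Redundancy = 1 - H/H_max = 1 - 2.15/4.585 = 1 - 0.4689 = 0.5311

0.5311


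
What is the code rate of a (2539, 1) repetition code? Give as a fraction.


Rate = k/n = 1/2539

1/2539


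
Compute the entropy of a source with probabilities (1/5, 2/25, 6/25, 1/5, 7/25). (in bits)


H = -sum(p_i * log2(p_i)). Terms: -(1/5)*log2(1/5) = 0.464386; -(2/25)*log2(2/25) = 0.291508; -(6/25)*log2(6/25) = 0.494134; -(1/5)*log2(1/5) = 0.464386; -(7/25)*log2(7/25) = 0.514220. H = 0.464386 + 0.291508 + 0.494134 + 0.464386 + 0.514220 = 2.2286

2.2286 bits


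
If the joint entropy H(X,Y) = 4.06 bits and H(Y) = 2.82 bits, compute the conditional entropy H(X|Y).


H(X|Y) = H(X,Y) - H(Y) = 4.06 - 2.82 = 1.24

1.24 bits


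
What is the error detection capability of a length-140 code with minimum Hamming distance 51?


Detection capability = d_min - 1 = 51 - 1 = 50

50 errors


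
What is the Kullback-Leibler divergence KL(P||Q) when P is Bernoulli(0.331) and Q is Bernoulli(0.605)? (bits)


KL = p*log2(p/q) + (1-p)*log2((1-p)/(1-q)) = 0.331*log2(0.331/0.605) + 0.669*log2(0.669/0.395) = 0.2205

0.2205 bits


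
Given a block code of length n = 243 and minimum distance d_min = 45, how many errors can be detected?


Detection capability = d_min - 1 = 45 - 1 = 44

44 errors


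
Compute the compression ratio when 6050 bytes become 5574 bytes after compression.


Ratio = original / compressed = 6050 / 5574 = 1.0854

1.0854


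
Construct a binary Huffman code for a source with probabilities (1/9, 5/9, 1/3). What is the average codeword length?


Huffman construction (repeatedly merge the two least-probable nodes; each merge adds 1 bit to every symbol beneath it): 1/9 + 1/3 = 4/9; 4/9 + 5/9 = 1. Resulting codeword lengths (in the order the probabilities were given): (2, 1, 2). L_avg = sum(p_i * l_i) = 1/9*2 + 5/9*1 + 1/3*2 = 13/9 = 1.4444

1.4444 bits


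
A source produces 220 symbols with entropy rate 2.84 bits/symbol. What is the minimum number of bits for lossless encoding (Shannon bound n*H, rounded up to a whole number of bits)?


Minimum bits >= n * H = 220 * 2.84 = 624.8, rounded up to a whole number of bits = 625

625 bits
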